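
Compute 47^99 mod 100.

83

By repeated squaring mod 100: 47^1≡47, 47^2≡9, 47^4≡81, 47^8≡61, 47^16≡21, 47^32≡41, 47^64≡81.
Since 99 = 1 + 2 + 32 + 64 in binary, 47^99 ≡ 47·9·41·81 ≡ 83 (mod 100).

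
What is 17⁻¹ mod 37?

24

37 = 2·17 + 3
17 = 5·3 + 2
3 = 1·2 + 1
2 = 2·1 + 0
Back-substituting gives 17·24 ≡ 1 (mod 37).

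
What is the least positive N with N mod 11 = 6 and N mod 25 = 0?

50

x ≡ 6 (mod 11) gives x ∈ {6, 17, 28, 39, 50}.
The first of these with x mod 25 = 0 is 50.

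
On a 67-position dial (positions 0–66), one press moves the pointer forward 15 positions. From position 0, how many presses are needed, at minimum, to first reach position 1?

15·9 = 135 = 2·67 + 1, so 15⁻¹ ≡ 9 (mod 67).

9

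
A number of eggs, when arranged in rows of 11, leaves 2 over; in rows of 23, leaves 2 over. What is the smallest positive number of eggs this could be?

2

Since 23·1 ≡ 1 (mod 11), take x = 2 + 23·((2−2)·1 mod 11) = 2 + 23·0 = 2.
Check: 2 mod 11 = 2, 2 mod 23 = 2.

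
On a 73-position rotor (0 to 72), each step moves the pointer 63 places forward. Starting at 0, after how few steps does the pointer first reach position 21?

The inverse of 63 mod 73 is 51 (since 63·51 = 3213 ≡ 1).
Multiplying both sides by 51: x ≡ 51·21 = 1071 ≡ 49 (mod 73).

49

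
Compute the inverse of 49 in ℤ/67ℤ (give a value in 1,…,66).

26

67 = 1·49 + 18
49 = 2·18 + 13
18 = 1·13 + 5
13 = 2·5 + 3
5 = 1·3 + 2
3 = 1·2 + 1
2 = 2·1 + 0
Back-substituting gives 49·26 ≡ 1 (mod 67).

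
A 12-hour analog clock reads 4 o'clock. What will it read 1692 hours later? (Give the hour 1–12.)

1692 = 141·12 + 0, so 1692 mod 12 = 0.
4 + 0 → 4 on a 12-hour dial.

4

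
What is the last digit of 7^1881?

The units digit of 7^n cycles with period 4: 7, 9, 3, 1, …
1881 leaves remainder 1 on division by 4, so 7^1881 ends in 7.

7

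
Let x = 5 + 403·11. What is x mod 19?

11

403·11 = 4433.
4433 − 233·19 = 6, so 4433 ≡ 6 (mod 19).
(5 + 6) mod 19 = 11.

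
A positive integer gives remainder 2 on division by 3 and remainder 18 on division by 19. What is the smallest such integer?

56

Since 19·1 ≡ 1 (mod 3), take x = 18 + 19·((2−18)·1 mod 3) = 18 + 19·2 = 56.
Check: 56 mod 3 = 2, 56 mod 19 = 18.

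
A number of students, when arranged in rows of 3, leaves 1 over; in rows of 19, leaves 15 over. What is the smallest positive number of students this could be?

x ≡ 1 (mod 3) gives x ∈ {1, 4, 7, 10, 13, 16, 19, 22, …}.
The first of these with x mod 19 = 15 is 34.

34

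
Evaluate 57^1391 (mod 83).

By repeated squaring mod 83: 57^1≡57, 57^2≡12, 57^4≡61, 57^8≡69, 57^16≡30, 57^32≡70, 57^64≡3, 57^128≡9, 57^256≡81, 57^512≡4, 57^1024≡16.
Since 1391 = 1 + 2 + 4 + 8 + 32 + 64 + 256 + 1024 in binary, 57^1391 ≡ 57·12·61·69·70·3·81·16 ≡ 54 (mod 83).

54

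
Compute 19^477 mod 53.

By repeated squaring mod 53: 19^1≡19, 19^2≡43, 19^4≡47, 19^8≡36, 19^16≡24, 19^32≡46, 19^64≡49, 19^128≡16, 19^256≡44.
477 = 1 + 4 + 8 + 16 + 64 + 128 + 256, so 19^477 ≡ 19·47·36·24·49·16·44 ≡ 48 (mod 53).

48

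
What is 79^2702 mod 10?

Powers of 9 mod 10 repeat with period 2: 9, 1.
2702 leaves remainder 0 on division by 2, so 79^2702 ends in 1.

1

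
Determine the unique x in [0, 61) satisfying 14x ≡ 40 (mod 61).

29

14⁻¹ ≡ 48 (mod 61) because 14·48 = 672 = 11·61 + 1.
So x ≡ 48·40 = 1920 ≡ 29 (mod 61).
Check: 14·29 = 406 = 6·61 + 40.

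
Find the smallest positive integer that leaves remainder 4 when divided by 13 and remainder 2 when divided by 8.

82

Since 8·5 ≡ 1 (mod 13), take x = 2 + 8·((4−2)·5 mod 13) = 2 + 8·10 = 82.
Check: 82 mod 13 = 4, 82 mod 8 = 2.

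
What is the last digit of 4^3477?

Last digits of 4^n: 4, 6 (period 2).
3477 leaves remainder 1 on division by 2, so 4^3477 ends in 4.

4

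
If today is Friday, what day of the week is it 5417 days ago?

Saturday

5417 = 773·7 + 6, so 5417 mod 7 = 6.
Friday − 6 days → Saturday.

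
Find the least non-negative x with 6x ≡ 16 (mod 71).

6⁻¹ ≡ 12 (mod 71) because 6·12 = 72 = 1·71 + 1.
Multiplying both sides by 12: x ≡ 12·16 = 192 ≡ 50 (mod 71).
Check: 6·50 = 300 = 4·71 + 16.

50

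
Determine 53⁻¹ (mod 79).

3

79 = 1·53 + 26
53 = 2·26 + 1
26 = 26·1 + 0
Back-substituting gives 53·3 ≡ 1 (mod 79).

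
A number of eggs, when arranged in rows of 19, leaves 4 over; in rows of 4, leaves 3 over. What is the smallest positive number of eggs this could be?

23

Since 4·5 ≡ 1 (mod 19), take x = 3 + 4·((4−3)·5 mod 19) = 3 + 4·5 = 23.
Check: 23 mod 19 = 4, 23 mod 4 = 3.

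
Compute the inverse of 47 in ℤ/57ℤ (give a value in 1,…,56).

57 = 1·47 + 10
47 = 4·10 + 7
10 = 1·7 + 3
7 = 2·3 + 1
3 = 3·1 + 0
Back-substituting gives 47·17 ≡ 1 (mod 57).

17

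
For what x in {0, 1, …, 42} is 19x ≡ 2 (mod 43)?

19⁻¹ ≡ 34 (mod 43) because 19·34 = 646 = 15·43 + 1.
So x ≡ 34·2 = 68 ≡ 25 (mod 43).

25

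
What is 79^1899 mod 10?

9

The units digit of 79^n cycles with period 2: 9, 1, …
1899 leaves remainder 1 on division by 2, so 79^1899 ends in 9.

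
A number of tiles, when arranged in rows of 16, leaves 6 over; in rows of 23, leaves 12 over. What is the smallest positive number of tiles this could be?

150

Since 23·7 ≡ 1 (mod 16), take x = 12 + 23·((6−12)·7 mod 16) = 12 + 23·6 = 150.
Check: 150 mod 16 = 6, 150 mod 23 = 12.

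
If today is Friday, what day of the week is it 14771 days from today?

14771 mod 7 = 1 (since 2110·7 = 14770).
Friday + 1 day → Saturday.

Saturday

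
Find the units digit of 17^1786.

The units digit of 17^n cycles with period 4: 7, 9, 3, 1, …
1786 mod 4 = 2, so the last digit matches 7^2 = 9.

9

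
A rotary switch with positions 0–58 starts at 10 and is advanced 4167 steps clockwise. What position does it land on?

4167 = 70·59 + 37, so 4167 mod 59 = 37.
(10 + 37) mod 59 = 47.

47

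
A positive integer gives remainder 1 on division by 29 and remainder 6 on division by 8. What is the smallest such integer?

x ≡ 6 (mod 8) gives x ∈ {6, 14, 22, 30}.
The first of these with x mod 29 = 1 is 30.

30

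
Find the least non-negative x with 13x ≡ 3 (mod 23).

2

The inverse of 13 mod 23 is 16 (since 13·16 = 208 ≡ 1).
Multiplying both sides by 16: x ≡ 16·3 = 48 ≡ 2 (mod 23).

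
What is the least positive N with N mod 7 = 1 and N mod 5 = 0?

x ≡ 0 (mod 5) gives x ∈ {0, 5, 10, 15}.
The first of these with x mod 7 = 1 is 15.

15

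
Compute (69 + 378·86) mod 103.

378·86 = 32508.
32508 = 315·103 + 63, so 32508 mod 103 = 63.
(69 + 63) mod 103 = 29.

29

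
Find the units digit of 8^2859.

2

Powers of 8 mod 10 repeat with period 4: 8, 4, 2, 6.
2859 mod 4 = 3, so the last digit matches 8^3 = 2.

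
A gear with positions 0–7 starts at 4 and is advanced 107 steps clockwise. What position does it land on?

107 mod 8 = 3 (since 13·8 = 104).
(4 + 3) mod 8 = 7.

7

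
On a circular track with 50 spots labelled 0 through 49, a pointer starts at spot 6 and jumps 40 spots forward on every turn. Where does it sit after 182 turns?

36

182·40 = 7280.
7280 mod 50 = 30 (since 145·50 = 7250).
(6 + 30) mod 50 = 36.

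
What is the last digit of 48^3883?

2

Powers of 8 mod 10 repeat with period 4: 8, 4, 2, 6.
3883 leaves remainder 3 on division by 4, so 48^3883 ends in 2.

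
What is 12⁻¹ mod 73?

67

73 = 6·12 + 1
12 = 12·1 + 0
Back-substituting gives 12·67 ≡ 1 (mod 73).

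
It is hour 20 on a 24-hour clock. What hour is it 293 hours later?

1

Dividing 293 by 24 gives quotient 12 and remainder 5.
(20 + 5) mod 24 = 1.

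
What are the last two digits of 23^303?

By repeated squaring mod 100: 23^1≡23, 23^2≡29, 23^4≡41, 23^8≡81, 23^16≡61, 23^32≡21, 23^64≡41, 23^128≡81, 23^256≡61.
303 = 1 + 2 + 4 + 8 + 32 + 256, so 23^303 ≡ 23·29·41·81·21·61 ≡ 67 (mod 100).

67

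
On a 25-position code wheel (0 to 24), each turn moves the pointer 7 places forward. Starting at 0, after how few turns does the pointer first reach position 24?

7

7⁻¹ ≡ 18 (mod 25) because 7·18 = 126 = 5·25 + 1.
Multiplying both sides by 18: x ≡ 18·24 = 432 ≡ 7 (mod 25).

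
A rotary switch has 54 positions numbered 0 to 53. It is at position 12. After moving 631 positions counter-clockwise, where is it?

29

Dividing 631 by 54 gives quotient 11 and remainder 37.
(12 − 37) mod 54 = 29.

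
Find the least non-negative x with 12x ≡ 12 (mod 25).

1

The inverse of 12 mod 25 is 23 (since 12·23 = 276 ≡ 1).
So x ≡ 23·12 = 276 ≡ 1 (mod 25).
Check: 12·1 = 12 = 0·25 + 12.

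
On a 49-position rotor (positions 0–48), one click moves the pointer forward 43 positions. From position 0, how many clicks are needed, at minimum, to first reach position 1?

49 = 1·43 + 6
43 = 7·6 + 1
6 = 6·1 + 0
Back-substituting gives 43·8 ≡ 1 (mod 49).

8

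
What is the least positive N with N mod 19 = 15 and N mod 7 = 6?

Since 7·11 ≡ 1 (mod 19), take x = 6 + 7·((15−6)·11 mod 19) = 6 + 7·4 = 34.
Check: 34 mod 19 = 15, 34 mod 7 = 6.

34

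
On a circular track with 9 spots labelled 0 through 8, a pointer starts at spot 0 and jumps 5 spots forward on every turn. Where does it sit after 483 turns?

3

483·5 = 2415.
Dividing 2415 by 9 gives quotient 268 and remainder 3.
(0 + 3) mod 9 = 3.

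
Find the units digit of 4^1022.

Powers of 4 mod 10 repeat with period 2: 4, 6.
1022 leaves remainder 0 on division by 2, so 4^1022 ends in 6.

6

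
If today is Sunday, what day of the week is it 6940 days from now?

6940 mod 7 = 3 (since 991·7 = 6937).
Sunday + 3 days → Wednesday.

Wednesday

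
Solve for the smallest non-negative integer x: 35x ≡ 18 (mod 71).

The inverse of 35 mod 71 is 69 (since 35·69 = 2415 ≡ 1).
So x ≡ 69·18 = 1242 ≡ 35 (mod 71).
Check: 35·35 = 1225 = 17·71 + 18.

35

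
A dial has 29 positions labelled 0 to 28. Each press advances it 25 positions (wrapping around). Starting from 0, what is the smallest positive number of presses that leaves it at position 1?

25·7 = 175 = 6·29 + 1, so 25⁻¹ ≡ 7 (mod 29).

7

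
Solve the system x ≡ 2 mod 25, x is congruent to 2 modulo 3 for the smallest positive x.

2

x ≡ 2 (mod 3) gives x ∈ {2}.
The first of these with x mod 25 = 2 is 2.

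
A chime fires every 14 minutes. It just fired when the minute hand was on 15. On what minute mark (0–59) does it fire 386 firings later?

386·14 = 5404.
5404 mod 60 = 4 (since 90·60 = 5400).
(15 + 4) mod 60 = 19.

19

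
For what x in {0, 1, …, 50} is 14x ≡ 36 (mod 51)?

39

14⁻¹ ≡ 11 (mod 51) because 14·11 = 154 = 3·51 + 1.
Multiplying both sides by 11: x ≡ 11·36 = 396 ≡ 39 (mod 51).
Check: 14·39 = 546 = 10·51 + 36.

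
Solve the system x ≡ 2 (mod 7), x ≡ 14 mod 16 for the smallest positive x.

30

x ≡ 2 (mod 7) gives x ∈ {2, 9, 16, 23, 30}.
The first of these with x mod 16 = 14 is 30.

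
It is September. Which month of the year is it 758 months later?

November

758 mod 12 = 2 (since 63·12 = 756).
September + 2 months → November.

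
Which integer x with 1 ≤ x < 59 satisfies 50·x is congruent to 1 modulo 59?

13

59 = 1·50 + 9
50 = 5·9 + 5
9 = 1·5 + 4
5 = 1·4 + 1
4 = 4·1 + 0
Back-substituting gives 50·13 ≡ 1 (mod 59).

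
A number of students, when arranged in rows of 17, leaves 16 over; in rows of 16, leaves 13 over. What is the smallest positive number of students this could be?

237

x ≡ 13 (mod 16) gives x ∈ {13, 29, 45, 61, 77, 93, 109, 125, …}.
The first of these with x mod 17 = 16 is 237.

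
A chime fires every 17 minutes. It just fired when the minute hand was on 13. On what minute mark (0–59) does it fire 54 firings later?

31

54·17 = 918.
918 − 15·60 = 18, so 918 ≡ 18 (mod 60).
(13 + 18) mod 60 = 31.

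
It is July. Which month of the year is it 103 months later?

103 = 8·12 + 7, so 103 mod 12 = 7.
July + 7 months → February.

February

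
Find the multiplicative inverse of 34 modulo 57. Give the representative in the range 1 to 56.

52

57 = 1·34 + 23
34 = 1·23 + 11
23 = 2·11 + 1
11 = 11·1 + 0
Back-substituting gives 34·52 ≡ 1 (mod 57).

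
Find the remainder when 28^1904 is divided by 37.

Square-and-reduce mod 37: 28^1≡28, 28^2≡7, 28^4≡12, 28^8≡33, 28^16≡16, 28^32≡34, 28^64≡9, 28^128≡7, 28^256≡12, 28^512≡33, 28^1024≡16.
1904 = 16 + 32 + 64 + 256 + 512 + 1024, so 28^1904 ≡ 16·34·9·12·33·16 ≡ 34 (mod 37).

34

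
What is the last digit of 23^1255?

The units digit of 23^n cycles with period 4: 3, 9, 7, 1, …
1255 leaves remainder 3 on division by 4, so 23^1255 ends in 7.

7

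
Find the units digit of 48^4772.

6

The units digit of 48^n cycles with period 4: 8, 4, 2, 6, …
4772 mod 4 = 0, so the last digit matches 8^4 = 6.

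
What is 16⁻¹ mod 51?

51 = 3·16 + 3
16 = 5·3 + 1
3 = 3·1 + 0
Back-substituting gives 16·16 ≡ 1 (mod 51).

16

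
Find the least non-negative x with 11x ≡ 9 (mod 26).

11⁻¹ ≡ 19 (mod 26) because 11·19 = 209 = 8·26 + 1.
Multiplying both sides by 19: x ≡ 19·9 = 171 ≡ 15 (mod 26).
Check: 11·15 = 165 = 6·26 + 9.

15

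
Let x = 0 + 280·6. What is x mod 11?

280·6 = 1680.
Dividing 1680 by 11 gives quotient 152 and remainder 8.
(0 + 8) mod 11 = 8.

8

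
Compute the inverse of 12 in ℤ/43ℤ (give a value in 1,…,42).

18

43 = 3·12 + 7
12 = 1·7 + 5
7 = 1·5 + 2
5 = 2·2 + 1
2 = 2·1 + 0
Back-substituting gives 12·18 ≡ 1 (mod 43).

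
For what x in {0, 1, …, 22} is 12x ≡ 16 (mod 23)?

9

12⁻¹ ≡ 2 (mod 23) because 12·2 = 24 = 1·23 + 1.
Multiplying both sides by 2: x ≡ 2·16 = 32 ≡ 9 (mod 23).
Check: 12·9 = 108 = 4·23 + 16.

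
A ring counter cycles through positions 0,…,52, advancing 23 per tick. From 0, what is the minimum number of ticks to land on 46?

2

23⁻¹ ≡ 30 (mod 53) because 23·30 = 690 = 13·53 + 1.
Multiplying both sides by 30: x ≡ 30·46 = 1380 ≡ 2 (mod 53).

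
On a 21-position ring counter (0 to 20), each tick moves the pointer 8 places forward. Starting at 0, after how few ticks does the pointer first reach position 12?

The inverse of 8 mod 21 is 8 (since 8·8 = 64 ≡ 1).
Multiplying both sides by 8: x ≡ 8·12 = 96 ≡ 12 (mod 21).

12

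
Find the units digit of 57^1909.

7

The units digit of 57^n cycles with period 4: 7, 9, 3, 1, …
1909 mod 4 = 1, so the last digit matches 7^1 = 7.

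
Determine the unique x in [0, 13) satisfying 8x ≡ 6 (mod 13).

The inverse of 8 mod 13 is 5 (since 8·5 = 40 ≡ 1).
Multiplying both sides by 5: x ≡ 5·6 = 30 ≡ 4 (mod 13).
Check: 8·4 = 32 = 2·13 + 6.

4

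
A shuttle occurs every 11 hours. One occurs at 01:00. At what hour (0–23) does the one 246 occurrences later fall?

246·11 = 2706.
2706 − 112·24 = 18, so 2706 ≡ 18 (mod 24).
(1 + 18) mod 24 = 19.

19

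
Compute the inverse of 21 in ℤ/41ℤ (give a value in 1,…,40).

2

41 = 1·21 + 20
21 = 1·20 + 1
20 = 20·1 + 0
Back-substituting gives 21·2 ≡ 1 (mod 41).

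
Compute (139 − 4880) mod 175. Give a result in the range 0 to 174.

4880 − 27·175 = 155, so 4880 ≡ 155 (mod 175).
(139 − 155) mod 175 = 159.

159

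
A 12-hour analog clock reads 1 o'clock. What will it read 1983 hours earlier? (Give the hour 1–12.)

10

1983 mod 12 = 3 (since 165·12 = 1980).
1 − 3 → 10 on a 12-hour dial.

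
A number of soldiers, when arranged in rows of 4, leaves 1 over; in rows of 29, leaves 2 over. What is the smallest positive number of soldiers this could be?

89

x ≡ 1 (mod 4) gives x ∈ {1, 5, 9, 13, 17, 21, 25, 29, …}.
The first of these with x mod 29 = 2 is 89.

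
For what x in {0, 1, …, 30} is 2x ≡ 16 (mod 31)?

2⁻¹ ≡ 16 (mod 31) because 2·16 = 32 = 1·31 + 1.
Multiplying both sides by 16: x ≡ 16·16 = 256 ≡ 8 (mod 31).

8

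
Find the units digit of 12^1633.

The units digit of 12^n cycles with period 4: 2, 4, 8, 6, …
1633 leaves remainder 1 on division by 4, so 12^1633 ends in 2.

2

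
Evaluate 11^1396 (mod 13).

3

By repeated squaring mod 13: 11^1≡11, 11^2≡4, 11^4≡3, 11^8≡9, 11^16≡3, 11^32≡9, 11^64≡3, 11^128≡9, 11^256≡3, 11^512≡9, 11^1024≡3.
Since 1396 = 4 + 16 + 32 + 64 + 256 + 1024 in binary, 11^1396 ≡ 3·3·9·3·3·3 ≡ 3 (mod 13).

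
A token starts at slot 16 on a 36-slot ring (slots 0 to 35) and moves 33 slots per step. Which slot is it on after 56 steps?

28

56·33 = 1848.
Dividing 1848 by 36 gives quotient 51 and remainder 12.
(16 + 12) mod 36 = 28.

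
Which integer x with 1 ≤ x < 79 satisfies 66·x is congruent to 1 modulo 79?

6

79 = 1·66 + 13
66 = 5·13 + 1
13 = 13·1 + 0
Back-substituting gives 66·6 ≡ 1 (mod 79).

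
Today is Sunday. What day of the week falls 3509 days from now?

3509 = 501·7 + 2, so 3509 mod 7 = 2.
Sunday + 2 days → Tuesday.

Tuesday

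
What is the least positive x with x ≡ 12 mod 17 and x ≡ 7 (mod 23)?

352

x ≡ 12 (mod 17) gives x ∈ {12, 29, 46, 63, 80, 97, 114, 131, …}.
The first of these with x mod 23 = 7 is 352.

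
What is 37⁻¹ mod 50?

50 = 1·37 + 13
37 = 2·13 + 11
13 = 1·11 + 2
11 = 5·2 + 1
2 = 2·1 + 0
Back-substituting gives 37·23 ≡ 1 (mod 50).

23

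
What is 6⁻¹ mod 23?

6·4 = 24 = 1·23 + 1, so 6⁻¹ ≡ 4 (mod 23).

4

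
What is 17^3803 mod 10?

The units digit of 17^n cycles with period 4: 7, 9, 3, 1, …
3803 leaves remainder 3 on division by 4, so 17^3803 ends in 3.

3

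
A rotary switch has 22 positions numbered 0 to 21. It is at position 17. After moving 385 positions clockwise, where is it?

385 = 17·22 + 11, so 385 mod 22 = 11.
(17 + 11) mod 22 = 6.

6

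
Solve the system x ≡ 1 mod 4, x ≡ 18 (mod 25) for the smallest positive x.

93

x ≡ 1 (mod 4) gives x ∈ {1, 5, 9, 13, 17, 21, 25, 29, …}.
The first of these with x mod 25 = 18 is 93.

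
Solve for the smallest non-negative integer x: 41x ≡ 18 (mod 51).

41⁻¹ ≡ 5 (mod 51) because 41·5 = 205 = 4·51 + 1.
So x ≡ 5·18 = 90 ≡ 39 (mod 51).

39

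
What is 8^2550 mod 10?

4

Powers of 8 mod 10 repeat with period 4: 8, 4, 2, 6.
2550 mod 4 = 2, so the last digit matches 8^2 = 4.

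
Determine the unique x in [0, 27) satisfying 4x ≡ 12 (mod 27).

3

4⁻¹ ≡ 7 (mod 27) because 4·7 = 28 = 1·27 + 1.
Multiplying both sides by 7: x ≡ 7·12 = 84 ≡ 3 (mod 27).
Check: 4·3 = 12 = 0·27 + 12.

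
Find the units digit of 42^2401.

2

Last digits of 2^n: 2, 4, 8, 6 (period 4).
2401 mod 4 = 1, so the last digit matches 2^1 = 2.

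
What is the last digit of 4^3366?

6

Last digits of 4^n: 4, 6 (period 2).
3366 mod 2 = 0, so the last digit matches 4^2 = 6.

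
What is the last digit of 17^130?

Last digits of 7^n: 7, 9, 3, 1 (period 4).
130 leaves remainder 2 on division by 4, so 17^130 ends in 9.

9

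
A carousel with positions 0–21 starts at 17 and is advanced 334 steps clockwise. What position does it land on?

334 mod 22 = 4 (since 15·22 = 330).
(17 + 4) mod 22 = 21.

21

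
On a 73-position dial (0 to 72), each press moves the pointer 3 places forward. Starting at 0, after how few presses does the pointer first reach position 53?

42

3⁻¹ ≡ 49 (mod 73) because 3·49 = 147 = 2·73 + 1.
Multiplying both sides by 49: x ≡ 49·53 = 2597 ≡ 42 (mod 73).
Check: 3·42 = 126 = 1·73 + 53.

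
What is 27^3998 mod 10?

Powers of 7 mod 10 repeat with period 4: 7, 9, 3, 1.
3998 mod 4 = 2, so the last digit matches 7^2 = 9.

9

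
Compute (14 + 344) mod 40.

Dividing 344 by 40 gives quotient 8 and remainder 24.
(14 + 24) mod 40 = 38.

38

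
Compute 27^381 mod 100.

27

By repeated squaring mod 100: 27^1≡27, 27^2≡29, 27^4≡41, 27^8≡81, 27^16≡61, 27^32≡21, 27^64≡41, 27^128≡81, 27^256≡61.
Since 381 = 1 + 4 + 8 + 16 + 32 + 64 + 256 in binary, 27^381 ≡ 27·41·81·61·21·41·61 ≡ 27 (mod 100).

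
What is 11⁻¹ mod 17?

14

17 = 1·11 + 6
11 = 1·6 + 5
6 = 1·5 + 1
5 = 5·1 + 0
Back-substituting gives 11·14 ≡ 1 (mod 17).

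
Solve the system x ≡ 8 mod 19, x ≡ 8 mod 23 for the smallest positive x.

8

x ≡ 8 (mod 19) gives x ∈ {8}.
The first of these with x mod 23 = 8 is 8.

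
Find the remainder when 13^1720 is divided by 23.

Successive squares of 13 mod 23: 13^1≡13, 13^2≡8, 13^4≡18, 13^8≡2, 13^16≡4, 13^32≡16, 13^64≡3, 13^128≡9, 13^256≡12, 13^512≡6, 13^1024≡13.
Since 1720 = 8 + 16 + 32 + 128 + 512 + 1024 in binary, 13^1720 ≡ 2·4·16·9·6·13 ≡ 18 (mod 23).

18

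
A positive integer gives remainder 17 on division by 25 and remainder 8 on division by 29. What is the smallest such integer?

617

Since 29·19 ≡ 1 (mod 25), take x = 8 + 29·((17−8)·19 mod 25) = 8 + 29·21 = 617.
Check: 617 mod 25 = 17, 617 mod 29 = 8.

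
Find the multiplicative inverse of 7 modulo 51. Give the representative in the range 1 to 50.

7·22 = 154 = 3·51 + 1, so 7⁻¹ ≡ 22 (mod 51).

22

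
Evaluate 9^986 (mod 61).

By repeated squaring mod 61: 9^1≡9, 9^2≡20, 9^4≡34, 9^8≡58, 9^16≡9, 9^32≡20, 9^64≡34, 9^128≡58, 9^256≡9, 9^512≡20.
Since 986 = 2 + 8 + 16 + 64 + 128 + 256 + 512 in binary, 9^986 ≡ 20·58·9·34·58·9·20 ≡ 9 (mod 61).

9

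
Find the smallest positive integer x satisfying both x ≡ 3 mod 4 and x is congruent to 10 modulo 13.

23

x ≡ 3 (mod 4) gives x ∈ {3, 7, 11, 15, 19, 23}.
The first of these with x mod 13 = 10 is 23.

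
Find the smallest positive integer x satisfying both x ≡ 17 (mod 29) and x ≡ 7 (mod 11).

249

x ≡ 7 (mod 11) gives x ∈ {7, 18, 29, 40, 51, 62, 73, 84, …}.
The first of these with x mod 29 = 17 is 249.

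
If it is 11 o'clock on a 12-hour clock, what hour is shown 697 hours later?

697 = 58·12 + 1, so 697 mod 12 = 1.
11 + 1 → 12 on a 12-hour dial.

12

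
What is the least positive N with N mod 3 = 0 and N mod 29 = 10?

39

x ≡ 0 (mod 3) gives x ∈ {0, 3, 6, 9, 12, 15, 18, 21, …}.
The first of these with x mod 29 = 10 is 39.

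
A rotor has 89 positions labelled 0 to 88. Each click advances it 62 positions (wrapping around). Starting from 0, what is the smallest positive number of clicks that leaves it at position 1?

62·56 = 3472 = 39·89 + 1, so 62⁻¹ ≡ 56 (mod 89).

56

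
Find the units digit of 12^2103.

8

Last digits of 2^n: 2, 4, 8, 6 (period 4).
2103 mod 4 = 3, so the last digit matches 2^3 = 8.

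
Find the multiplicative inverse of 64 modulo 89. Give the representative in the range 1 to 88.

89 = 1·64 + 25
64 = 2·25 + 14
25 = 1·14 + 11
14 = 1·11 + 3
11 = 3·3 + 2
3 = 1·2 + 1
2 = 2·1 + 0
Back-substituting gives 64·32 ≡ 1 (mod 89).

32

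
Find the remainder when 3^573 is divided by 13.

1

Successive squares of 3 mod 13: 3^1≡3, 3^2≡9, 3^4≡3, 3^8≡9, 3^16≡3, 3^32≡9, 3^64≡3, 3^128≡9, 3^256≡3, 3^512≡9.
Since 573 = 1 + 4 + 8 + 16 + 32 + 512 in binary, 3^573 ≡ 3·3·9·3·9·9 ≡ 1 (mod 13).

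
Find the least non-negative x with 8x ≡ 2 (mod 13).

10

The inverse of 8 mod 13 is 5 (since 8·5 = 40 ≡ 1).
So x ≡ 5·2 = 10 ≡ 10 (mod 13).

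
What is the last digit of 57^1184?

1

The units digit of 57^n cycles with period 4: 7, 9, 3, 1, …
1184 mod 4 = 0, so the last digit matches 7^4 = 1.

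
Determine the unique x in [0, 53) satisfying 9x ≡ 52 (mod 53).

47

9⁻¹ ≡ 6 (mod 53) because 9·6 = 54 = 1·53 + 1.
So x ≡ 6·52 = 312 ≡ 47 (mod 53).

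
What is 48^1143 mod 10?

Powers of 8 mod 10 repeat with period 4: 8, 4, 2, 6.
1143 mod 4 = 3, so the last digit matches 8^3 = 2.

2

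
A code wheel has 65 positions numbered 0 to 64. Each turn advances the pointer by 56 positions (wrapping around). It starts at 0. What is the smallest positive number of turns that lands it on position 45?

60

56⁻¹ ≡ 36 (mod 65) because 56·36 = 2016 = 31·65 + 1.
So x ≡ 36·45 = 1620 ≡ 60 (mod 65).
Check: 56·60 = 3360 = 51·65 + 45.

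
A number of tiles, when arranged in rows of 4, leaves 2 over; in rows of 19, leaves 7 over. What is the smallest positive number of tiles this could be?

x ≡ 2 (mod 4) gives x ∈ {2, 6, 10, 14, 18, 22, 26}.
The first of these with x mod 19 = 7 is 26.

26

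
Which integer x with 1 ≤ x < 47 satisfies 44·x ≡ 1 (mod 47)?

44·31 = 1364 = 29·47 + 1, so 44⁻¹ ≡ 31 (mod 47).

31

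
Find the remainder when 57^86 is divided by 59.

By repeated squaring mod 59: 57^1≡57, 57^2≡4, 57^4≡16, 57^8≡20, 57^16≡46, 57^32≡51, 57^64≡5.
86 = 2 + 4 + 16 + 64, so 57^86 ≡ 4·16·46·5 ≡ 29 (mod 59).

29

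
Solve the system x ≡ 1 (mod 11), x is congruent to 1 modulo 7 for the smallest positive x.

1

x ≡ 1 (mod 7) gives x ∈ {1}.
The first of these with x mod 11 = 1 is 1.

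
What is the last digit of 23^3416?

The units digit of 23^n cycles with period 4: 3, 9, 7, 1, …
3416 mod 4 = 0, so the last digit matches 3^4 = 1.

1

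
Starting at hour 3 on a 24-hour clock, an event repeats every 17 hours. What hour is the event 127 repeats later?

127·17 = 2159.
Dividing 2159 by 24 gives quotient 89 and remainder 23.
(3 + 23) mod 24 = 2.

2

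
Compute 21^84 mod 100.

81

By repeated squaring mod 100: 21^1≡21, 21^2≡41, 21^4≡81, 21^8≡61, 21^16≡21, 21^32≡41, 21^64≡81.
84 = 4 + 16 + 64, so 21^84 ≡ 81·21·81 ≡ 81 (mod 100).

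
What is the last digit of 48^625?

Powers of 8 mod 10 repeat with period 4: 8, 4, 2, 6.
625 leaves remainder 1 on division by 4, so 48^625 ends in 8.

8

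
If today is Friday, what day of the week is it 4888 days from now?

Dividing 4888 by 7 gives quotient 698 and remainder 2.
Friday + 2 days → Sunday.

Sunday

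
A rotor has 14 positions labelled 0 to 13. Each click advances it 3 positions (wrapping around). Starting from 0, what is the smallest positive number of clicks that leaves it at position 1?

14 = 4·3 + 2
3 = 1·2 + 1
2 = 2·1 + 0
Back-substituting gives 3·5 ≡ 1 (mod 14).

5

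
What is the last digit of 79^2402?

1

The units digit of 79^n cycles with period 2: 9, 1, …
2402 mod 2 = 0, so the last digit matches 9^2 = 1.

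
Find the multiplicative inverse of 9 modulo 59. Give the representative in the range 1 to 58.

9·46 = 414 = 7·59 + 1, so 9⁻¹ ≡ 46 (mod 59).

46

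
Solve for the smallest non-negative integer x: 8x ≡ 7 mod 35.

8⁻¹ ≡ 22 (mod 35) because 8·22 = 176 = 5·35 + 1.
So x ≡ 22·7 = 154 ≡ 14 (mod 35).
Check: 8·14 = 112 = 3·35 + 7.

14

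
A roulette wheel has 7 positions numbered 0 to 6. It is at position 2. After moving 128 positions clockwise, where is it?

128 mod 7 = 2 (since 18·7 = 126).
(2 + 2) mod 7 = 4.

4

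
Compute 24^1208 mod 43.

Square-and-reduce mod 43: 24^1≡24, 24^2≡17, 24^4≡31, 24^8≡15, 24^16≡10, 24^32≡14, 24^64≡24, 24^128≡17, 24^256≡31, 24^512≡15, 24^1024≡10.
Since 1208 = 8 + 16 + 32 + 128 + 1024 in binary, 24^1208 ≡ 15·10·14·17·10 ≡ 14 (mod 43).

14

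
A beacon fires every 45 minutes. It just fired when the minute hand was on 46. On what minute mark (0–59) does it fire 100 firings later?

100·45 = 4500.
4500 − 75·60 = 0, so 4500 ≡ 0 (mod 60).
(46 + 0) mod 60 = 46.

46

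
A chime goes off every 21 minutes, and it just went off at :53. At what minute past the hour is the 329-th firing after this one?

329·21 = 6909.
Dividing 6909 by 60 gives quotient 115 and remainder 9.
(53 + 9) mod 60 = 2.

2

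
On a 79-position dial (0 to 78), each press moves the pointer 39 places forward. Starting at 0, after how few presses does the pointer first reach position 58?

42

The inverse of 39 mod 79 is 77 (since 39·77 = 3003 ≡ 1).
Multiplying both sides by 77: x ≡ 77·58 = 4466 ≡ 42 (mod 79).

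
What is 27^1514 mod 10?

9

Powers of 7 mod 10 repeat with period 4: 7, 9, 3, 1.
1514 mod 4 = 2, so the last digit matches 7^2 = 9.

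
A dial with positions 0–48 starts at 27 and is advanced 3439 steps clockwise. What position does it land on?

36

Dividing 3439 by 49 gives quotient 70 and remainder 9.
(27 + 9) mod 49 = 36.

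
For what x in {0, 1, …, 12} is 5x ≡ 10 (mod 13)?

2

5⁻¹ ≡ 8 (mod 13) because 5·8 = 40 = 3·13 + 1.
Multiplying both sides by 8: x ≡ 8·10 = 80 ≡ 2 (mod 13).
Check: 5·2 = 10 = 0·13 + 10.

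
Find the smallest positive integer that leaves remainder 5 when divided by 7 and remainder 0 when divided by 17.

x ≡ 5 (mod 7) gives x ∈ {5, 12, 19, 26, 33, 40, 47, 54, …}.
The first of these with x mod 17 = 0 is 68.

68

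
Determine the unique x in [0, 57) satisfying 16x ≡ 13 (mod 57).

40

The inverse of 16 mod 57 is 25 (since 16·25 = 400 ≡ 1).
So x ≡ 25·13 = 325 ≡ 40 (mod 57).
Check: 16·40 = 640 = 11·57 + 13.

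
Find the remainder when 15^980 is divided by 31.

1

Successive squares of 15 mod 31: 15^1≡15, 15^2≡8, 15^4≡2, 15^8≡4, 15^16≡16, 15^32≡8, 15^64≡2, 15^128≡4, 15^256≡16, 15^512≡8.
980 = 4 + 16 + 64 + 128 + 256 + 512, so 15^980 ≡ 2·16·2·4·16·8 ≡ 1 (mod 31).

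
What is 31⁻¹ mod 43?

25

31·25 = 775 = 18·43 + 1, so 31⁻¹ ≡ 25 (mod 43).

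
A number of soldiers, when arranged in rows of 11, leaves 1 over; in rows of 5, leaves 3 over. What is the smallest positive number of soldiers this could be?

x ≡ 3 (mod 5) gives x ∈ {3, 8, 13, 18, 23}.
The first of these with x mod 11 = 1 is 23.

23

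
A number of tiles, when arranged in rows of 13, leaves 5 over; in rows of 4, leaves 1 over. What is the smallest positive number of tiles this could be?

5

Since 4·10 ≡ 1 (mod 13), take x = 1 + 4·((5−1)·10 mod 13) = 1 + 4·1 = 5.
Check: 5 mod 13 = 5, 5 mod 4 = 1.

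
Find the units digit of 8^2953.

8

Powers of 8 mod 10 repeat with period 4: 8, 4, 2, 6.
2953 leaves remainder 1 on division by 4, so 8^2953 ends in 8.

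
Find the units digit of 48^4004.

Powers of 8 mod 10 repeat with period 4: 8, 4, 2, 6.
4004 mod 4 = 0, so the last digit matches 8^4 = 6.

6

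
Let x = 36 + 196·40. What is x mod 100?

196·40 = 7840.
7840 mod 100 = 40 (since 78·100 = 7800).
(36 + 40) mod 100 = 76.

76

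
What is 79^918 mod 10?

1

Powers of 9 mod 10 repeat with period 2: 9, 1.
918 mod 2 = 0, so the last digit matches 9^2 = 1.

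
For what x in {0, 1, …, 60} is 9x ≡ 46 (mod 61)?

9⁻¹ ≡ 34 (mod 61) because 9·34 = 306 = 5·61 + 1.
Multiplying both sides by 34: x ≡ 34·46 = 1564 ≡ 39 (mod 61).

39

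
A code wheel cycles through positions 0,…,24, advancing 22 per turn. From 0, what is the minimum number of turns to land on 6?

22⁻¹ ≡ 8 (mod 25) because 22·8 = 176 = 7·25 + 1.
So x ≡ 8·6 = 48 ≡ 23 (mod 25).

23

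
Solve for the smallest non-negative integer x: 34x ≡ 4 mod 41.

The inverse of 34 mod 41 is 35 (since 34·35 = 1190 ≡ 1).
So x ≡ 35·4 = 140 ≡ 17 (mod 41).
Check: 34·17 = 578 = 14·41 + 4.

17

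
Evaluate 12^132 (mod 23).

1

By repeated squaring mod 23: 12^1≡12, 12^2≡6, 12^4≡13, 12^8≡8, 12^16≡18, 12^32≡2, 12^64≡4, 12^128≡16.
Since 132 = 4 + 128 in binary, 12^132 ≡ 13·16 ≡ 1 (mod 23).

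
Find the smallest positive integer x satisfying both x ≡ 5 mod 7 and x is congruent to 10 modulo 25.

x ≡ 5 (mod 7) gives x ∈ {5, 12, 19, 26, 33, 40, 47, 54, …}.
The first of these with x mod 25 = 10 is 110.

110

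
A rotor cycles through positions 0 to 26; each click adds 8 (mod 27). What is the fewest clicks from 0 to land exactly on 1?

8·17 = 136 = 5·27 + 1, so 8⁻¹ ≡ 17 (mod 27).

17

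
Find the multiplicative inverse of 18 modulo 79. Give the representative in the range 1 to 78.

79 = 4·18 + 7
18 = 2·7 + 4
7 = 1·4 + 3
4 = 1·3 + 1
3 = 3·1 + 0
Back-substituting gives 18·22 ≡ 1 (mod 79).

22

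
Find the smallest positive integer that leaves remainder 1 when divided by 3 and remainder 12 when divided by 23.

x ≡ 1 (mod 3) gives x ∈ {1, 4, 7, 10, 13, 16, 19, 22, …}.
The first of these with x mod 23 = 12 is 58.

58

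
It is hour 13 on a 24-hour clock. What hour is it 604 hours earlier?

604 mod 24 = 4 (since 25·24 = 600).
(13 − 4) mod 24 = 9.

9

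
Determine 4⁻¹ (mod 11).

11 = 2·4 + 3
4 = 1·3 + 1
3 = 3·1 + 0
Back-substituting gives 4·3 ≡ 1 (mod 11).

3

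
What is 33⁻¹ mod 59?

33·34 = 1122 = 19·59 + 1, so 33⁻¹ ≡ 34 (mod 59).

34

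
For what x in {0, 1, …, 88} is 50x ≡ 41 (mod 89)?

50⁻¹ ≡ 73 (mod 89) because 50·73 = 3650 = 41·89 + 1.
Multiplying both sides by 73: x ≡ 73·41 = 2993 ≡ 56 (mod 89).
Check: 50·56 = 2800 = 31·89 + 41.

56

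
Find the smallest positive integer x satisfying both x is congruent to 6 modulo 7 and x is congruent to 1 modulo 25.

76

Since 25·2 ≡ 1 (mod 7), take x = 1 + 25·((6−1)·2 mod 7) = 1 + 25·3 = 76.
Check: 76 mod 7 = 6, 76 mod 25 = 1.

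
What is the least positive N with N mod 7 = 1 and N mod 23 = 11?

x ≡ 1 (mod 7) gives x ∈ {1, 8, 15, 22, 29, 36, 43, 50, …}.
The first of these with x mod 23 = 11 is 57.

57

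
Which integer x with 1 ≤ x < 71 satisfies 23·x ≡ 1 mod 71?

34

23·34 = 782 = 11·71 + 1, so 23⁻¹ ≡ 34 (mod 71).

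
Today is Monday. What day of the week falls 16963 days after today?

Wednesday

16963 = 2423·7 + 2, so 16963 mod 7 = 2.
Monday + 2 days → Wednesday.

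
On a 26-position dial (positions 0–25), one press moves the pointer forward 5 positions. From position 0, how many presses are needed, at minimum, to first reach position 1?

26 = 5·5 + 1
5 = 5·1 + 0
Back-substituting gives 5·21 ≡ 1 (mod 26).

21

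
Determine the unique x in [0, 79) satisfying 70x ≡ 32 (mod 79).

The inverse of 70 mod 79 is 35 (since 70·35 = 2450 ≡ 1).
Multiplying both sides by 35: x ≡ 35·32 = 1120 ≡ 14 (mod 79).
Check: 70·14 = 980 = 12·79 + 32.

14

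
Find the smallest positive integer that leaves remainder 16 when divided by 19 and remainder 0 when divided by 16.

16

x ≡ 0 (mod 16) gives x ∈ {0, 16}.
The first of these with x mod 19 = 16 is 16.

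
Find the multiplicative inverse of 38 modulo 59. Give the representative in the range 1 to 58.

14

38·14 = 532 = 9·59 + 1, so 38⁻¹ ≡ 14 (mod 59).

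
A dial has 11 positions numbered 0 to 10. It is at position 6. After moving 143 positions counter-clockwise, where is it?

6

143 = 13·11 + 0, so 143 mod 11 = 0.
(6 − 0) mod 11 = 6.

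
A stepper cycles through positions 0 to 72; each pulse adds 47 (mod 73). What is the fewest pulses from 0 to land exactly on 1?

14

73 = 1·47 + 26
47 = 1·26 + 21
26 = 1·21 + 5
21 = 4·5 + 1
5 = 5·1 + 0
Back-substituting gives 47·14 ≡ 1 (mod 73).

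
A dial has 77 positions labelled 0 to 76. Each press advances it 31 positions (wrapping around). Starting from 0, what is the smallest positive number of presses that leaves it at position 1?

31·5 = 155 = 2·77 + 1, so 31⁻¹ ≡ 5 (mod 77).

5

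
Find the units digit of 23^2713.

Last digits of 3^n: 3, 9, 7, 1 (period 4).
2713 mod 4 = 1, so the last digit matches 3^1 = 3.

3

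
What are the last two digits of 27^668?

Successive squares of 27 mod 100: 27^1≡27, 27^2≡29, 27^4≡41, 27^8≡81, 27^16≡61, 27^32≡21, 27^64≡41, 27^128≡81, 27^256≡61, 27^512≡21.
668 = 4 + 8 + 16 + 128 + 512, so 27^668 ≡ 41·81·61·81·21 ≡ 81 (mod 100).

81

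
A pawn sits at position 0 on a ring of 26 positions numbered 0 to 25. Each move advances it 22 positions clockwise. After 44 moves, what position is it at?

44·22 = 968.
Dividing 968 by 26 gives quotient 37 and remainder 6.
(0 + 6) mod 26 = 6.

6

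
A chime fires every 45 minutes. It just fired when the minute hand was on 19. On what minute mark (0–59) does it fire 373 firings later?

4

373·45 = 16785.
16785 − 279·60 = 45, so 16785 ≡ 45 (mod 60).
(19 + 45) mod 60 = 4.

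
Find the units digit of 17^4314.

9

The units digit of 17^n cycles with period 4: 7, 9, 3, 1, …
4314 leaves remainder 2 on division by 4, so 17^4314 ends in 9.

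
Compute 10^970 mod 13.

By repeated squaring mod 13: 10^1≡10, 10^2≡9, 10^4≡3, 10^8≡9, 10^16≡3, 10^32≡9, 10^64≡3, 10^128≡9, 10^256≡3, 10^512≡9.
970 = 2 + 8 + 64 + 128 + 256 + 512, so 10^970 ≡ 9·9·3·9·3·9 ≡ 3 (mod 13).

3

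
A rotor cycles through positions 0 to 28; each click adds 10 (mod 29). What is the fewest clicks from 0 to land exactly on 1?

10·3 = 30 = 1·29 + 1, so 10⁻¹ ≡ 3 (mod 29).

3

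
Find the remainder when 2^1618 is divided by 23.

Successive squares of 2 mod 23: 2^1≡2, 2^2≡4, 2^4≡16, 2^8≡3, 2^16≡9, 2^32≡12, 2^64≡6, 2^128≡13, 2^256≡8, 2^512≡18, 2^1024≡2.
1618 = 2 + 16 + 64 + 512 + 1024, so 2^1618 ≡ 4·9·6·18·2 ≡ 2 (mod 23).

2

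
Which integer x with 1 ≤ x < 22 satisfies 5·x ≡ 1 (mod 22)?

9

22 = 4·5 + 2
5 = 2·2 + 1
2 = 2·1 + 0
Back-substituting gives 5·9 ≡ 1 (mod 22).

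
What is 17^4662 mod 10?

9

Last digits of 7^n: 7, 9, 3, 1 (period 4).
4662 leaves remainder 2 on division by 4, so 17^4662 ends in 9.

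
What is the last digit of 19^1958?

1

Powers of 9 mod 10 repeat with period 2: 9, 1.
1958 mod 2 = 0, so the last digit matches 9^2 = 1.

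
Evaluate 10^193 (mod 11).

Successive squares of 10 mod 11: 10^1≡10, 10^2≡1, 10^4≡1, 10^8≡1, 10^16≡1, 10^32≡1, 10^64≡1, 10^128≡1.
Since 193 = 1 + 64 + 128 in binary, 10^193 ≡ 10·1·1 ≡ 10 (mod 11).

10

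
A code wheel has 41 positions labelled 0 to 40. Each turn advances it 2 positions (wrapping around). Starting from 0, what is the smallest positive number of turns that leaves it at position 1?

21

41 = 20·2 + 1
2 = 2·1 + 0
Back-substituting gives 2·21 ≡ 1 (mod 41).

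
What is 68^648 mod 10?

Last digits of 8^n: 8, 4, 2, 6 (period 4).
648 mod 4 = 0, so the last digit matches 8^4 = 6.

6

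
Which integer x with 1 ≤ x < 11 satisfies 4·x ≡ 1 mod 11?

3

11 = 2·4 + 3
4 = 1·3 + 1
3 = 3·1 + 0
Back-substituting gives 4·3 ≡ 1 (mod 11).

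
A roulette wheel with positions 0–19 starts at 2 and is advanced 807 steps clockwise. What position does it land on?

Dividing 807 by 20 gives quotient 40 and remainder 7.
(2 + 7) mod 20 = 9.

9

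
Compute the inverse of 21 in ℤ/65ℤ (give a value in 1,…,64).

65 = 3·21 + 2
21 = 10·2 + 1
2 = 2·1 + 0
Back-substituting gives 21·31 ≡ 1 (mod 65).

31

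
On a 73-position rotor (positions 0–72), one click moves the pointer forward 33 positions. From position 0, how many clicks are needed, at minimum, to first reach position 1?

73 = 2·33 + 7
33 = 4·7 + 5
7 = 1·5 + 2
5 = 2·2 + 1
2 = 2·1 + 0
Back-substituting gives 33·31 ≡ 1 (mod 73).

31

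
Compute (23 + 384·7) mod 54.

11

384·7 = 2688.
2688 = 49·54 + 42, so 2688 mod 54 = 42.
(23 + 42) mod 54 = 11.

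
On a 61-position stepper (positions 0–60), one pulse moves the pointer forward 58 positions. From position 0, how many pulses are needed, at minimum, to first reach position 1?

58·20 = 1160 = 19·61 + 1, so 58⁻¹ ≡ 20 (mod 61).

20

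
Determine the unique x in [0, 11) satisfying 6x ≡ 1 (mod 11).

The inverse of 6 mod 11 is 2 (since 6·2 = 12 ≡ 1).
So x ≡ 2·1 = 2 ≡ 2 (mod 11).

2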